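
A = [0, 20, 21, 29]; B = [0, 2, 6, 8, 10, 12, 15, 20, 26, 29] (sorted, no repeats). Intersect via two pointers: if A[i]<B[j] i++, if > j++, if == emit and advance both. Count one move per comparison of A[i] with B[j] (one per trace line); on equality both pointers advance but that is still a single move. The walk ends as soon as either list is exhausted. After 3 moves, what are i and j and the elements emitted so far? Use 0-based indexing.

i=1, j=3, emitted=[0]

[i=0,j=0] 0==0 emit → i++,j++
[i=1,j=1] 20>2 → j++
[i=1,j=2] 20>6 → j++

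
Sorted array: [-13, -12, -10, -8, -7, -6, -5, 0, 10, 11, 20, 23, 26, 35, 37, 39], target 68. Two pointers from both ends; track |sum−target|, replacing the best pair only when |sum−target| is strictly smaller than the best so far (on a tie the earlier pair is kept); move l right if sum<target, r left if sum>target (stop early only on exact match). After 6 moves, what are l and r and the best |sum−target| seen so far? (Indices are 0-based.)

l=6, r=15, best |Δ|=35

l=0 r=15: -13+39=26 d=42 *, l++
l=1 r=15: -12+39=27 d=41 *, l++
l=2 r=15: -10+39=29 d=39 *, l++
l=3 r=15: -8+39=31 d=37 *, l++
l=4 r=15: -7+39=32 d=36 *, l++
l=5 r=15: -6+39=33 d=35 *, l++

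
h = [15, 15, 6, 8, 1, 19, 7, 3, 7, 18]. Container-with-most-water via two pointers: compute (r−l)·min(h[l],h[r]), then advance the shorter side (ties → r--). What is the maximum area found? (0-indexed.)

max area = 135

[0,9] min(15,18)*9=135 best=135 * → l++
[1,9] min(15,18)*8=120 best=135 → l++
[2,9] min(6,18)*7=42 best=135 → l++
[3,9] min(8,18)*6=48 best=135 → l++
[4,9] min(1,18)*5=5 best=135 → l++
[5,9] min(19,18)*4=72 best=135 → r--
[5,8] min(19,7)*3=21 best=135 → r--
[5,7] min(19,3)*2=6 best=135 → r--
[5,6] min(19,7)*1=7 best=135 → r--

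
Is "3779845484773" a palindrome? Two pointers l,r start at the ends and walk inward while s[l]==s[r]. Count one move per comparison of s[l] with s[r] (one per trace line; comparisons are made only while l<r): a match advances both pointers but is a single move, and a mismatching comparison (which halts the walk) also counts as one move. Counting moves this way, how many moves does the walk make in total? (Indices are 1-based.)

l=1 r=13: '3'=='3', l++,r--
l=2 r=12: '7'=='7', l++,r--
l=3 r=11: '7'=='7', l++,r--
l=4 r=10: '9'!='4', stop

4 moves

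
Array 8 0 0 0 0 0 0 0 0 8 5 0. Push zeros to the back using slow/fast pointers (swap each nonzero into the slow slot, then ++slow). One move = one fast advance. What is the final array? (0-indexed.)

slow=0 fast=0: a[fast]=8≠0 swap→a[0]=8, slow++,fast++
slow=1 fast=1: a[fast]=0, fast++
slow=1 fast=2: a[fast]=0, fast++
slow=1 fast=3: a[fast]=0, fast++
slow=1 fast=4: a[fast]=0, fast++
slow=1 fast=5: a[fast]=0, fast++
slow=1 fast=6: a[fast]=0, fast++
slow=1 fast=7: a[fast]=0, fast++
slow=1 fast=8: a[fast]=0, fast++
slow=1 fast=9: a[fast]=8≠0 swap→a[1]=8, slow++,fast++
slow=2 fast=10: a[fast]=5≠0 swap→a[2]=5, slow++,fast++
slow=3 fast=11: a[fast]=0, fast++

[8, 8, 5, 0, 0, 0, 0, 0, 0, 0, 0, 0]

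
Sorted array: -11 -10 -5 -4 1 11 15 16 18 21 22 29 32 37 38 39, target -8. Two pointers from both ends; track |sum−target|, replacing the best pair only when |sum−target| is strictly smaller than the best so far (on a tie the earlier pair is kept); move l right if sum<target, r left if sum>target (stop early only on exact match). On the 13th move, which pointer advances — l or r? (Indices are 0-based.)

l

l=0 r=15: -11+39=28 d=36 *, r--
l=0 r=14: -11+38=27 d=35 *, r--
l=0 r=13: -11+37=26 d=34 *, r--
l=0 r=12: -11+32=21 d=29 *, r--
l=0 r=11: -11+29=18 d=26 *, r--
l=0 r=10: -11+22=11 d=19 *, r--
l=0 r=9: -11+21=10 d=18 *, r--
l=0 r=8: -11+18=7 d=15 *, r--
l=0 r=7: -11+16=5 d=13 *, r--
l=0 r=6: -11+15=4 d=12 *, r--
l=0 r=5: -11+11=0 d=8 *, r--
l=0 r=4: -11+1=-10 d=2 *, l++
l=1 r=4: -10+1=-9 d=1 *, l++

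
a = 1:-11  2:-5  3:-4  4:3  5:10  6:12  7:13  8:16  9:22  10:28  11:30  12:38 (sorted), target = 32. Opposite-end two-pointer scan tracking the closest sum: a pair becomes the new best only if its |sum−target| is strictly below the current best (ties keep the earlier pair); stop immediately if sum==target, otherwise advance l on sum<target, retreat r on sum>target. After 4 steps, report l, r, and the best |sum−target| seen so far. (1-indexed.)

[1,12] -11+38=27 d=5 * → l++
[2,12] -5+38=33 d=1 * → r--
[2,11] -5+30=25 d=7 → l++
[3,11] -4+30=26 d=6 → l++

l=4, r=11, best |Δ|=1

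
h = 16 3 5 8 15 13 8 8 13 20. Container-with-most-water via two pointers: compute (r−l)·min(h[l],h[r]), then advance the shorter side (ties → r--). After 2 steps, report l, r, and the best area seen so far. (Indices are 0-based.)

l=2, r=9, best area=144

l=0 r=9: min(16,20)*9=144 best=144 *, l++
l=1 r=9: min(3,20)*8=24 best=144, l++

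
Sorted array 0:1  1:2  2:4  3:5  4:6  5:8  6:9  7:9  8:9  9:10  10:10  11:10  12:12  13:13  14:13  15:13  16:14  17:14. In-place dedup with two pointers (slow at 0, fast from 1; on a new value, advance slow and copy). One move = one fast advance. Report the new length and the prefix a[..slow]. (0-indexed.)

length 11; prefix = [1, 2, 4, 5, 6, 8, 9, 10, 12, 13, 14]

(s=0,f=1) a[fast]=2≠a[slow]=1 write a[1]=2 → slow++,fast++
(s=1,f=2) a[fast]=4≠a[slow]=2 write a[2]=4 → slow++,fast++
(s=2,f=3) a[fast]=5≠a[slow]=4 write a[3]=5 → slow++,fast++
(s=3,f=4) a[fast]=6≠a[slow]=5 write a[4]=6 → slow++,fast++
(s=4,f=5) a[fast]=8≠a[slow]=6 write a[5]=8 → slow++,fast++
(s=5,f=6) a[fast]=9≠a[slow]=8 write a[6]=9 → slow++,fast++
(s=6,f=7) a[fast]=9=a[slow] dup → fast++
(s=6,f=8) a[fast]=9=a[slow] dup → fast++
(s=6,f=9) a[fast]=10≠a[slow]=9 write a[7]=10 → slow++,fast++
(s=7,f=10) a[fast]=10=a[slow] dup → fast++
(s=7,f=11) a[fast]=10=a[slow] dup → fast++
(s=7,f=12) a[fast]=12≠a[slow]=10 write a[8]=12 → slow++,fast++
(s=8,f=13) a[fast]=13≠a[slow]=12 write a[9]=13 → slow++,fast++
(s=9,f=14) a[fast]=13=a[slow] dup → fast++
(s=9,f=15) a[fast]=13=a[slow] dup → fast++
(s=9,f=16) a[fast]=14≠a[slow]=13 write a[10]=14 → slow++,fast++
(s=10,f=17) a[fast]=14=a[slow] dup → fast++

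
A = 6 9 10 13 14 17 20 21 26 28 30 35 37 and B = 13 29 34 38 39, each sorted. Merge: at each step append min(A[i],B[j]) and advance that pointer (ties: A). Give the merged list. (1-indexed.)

[6, 9, 10, 13, 13, 14, 17, 20, 21, 26, 28, 29, 30, 34, 35, 37, 38, 39]

i=1 j=1: A[i]=6<=B[j]=13 take 6, i++
i=2 j=1: A[i]=9<=B[j]=13 take 9, i++
i=3 j=1: A[i]=10<=B[j]=13 take 10, i++
i=4 j=1: A[i]=13<=B[j]=13 take 13, i++
i=5 j=1: A[i]=14>B[j]=13 take 13, j++
i=5 j=2: A[i]=14<=B[j]=29 take 14, i++
i=6 j=2: A[i]=17<=B[j]=29 take 17, i++
i=7 j=2: A[i]=20<=B[j]=29 take 20, i++
i=8 j=2: A[i]=21<=B[j]=29 take 21, i++
i=9 j=2: A[i]=26<=B[j]=29 take 26, i++
i=10 j=2: A[i]=28<=B[j]=29 take 28, i++
i=11 j=2: A[i]=30>B[j]=29 take 29, j++
i=11 j=3: A[i]=30<=B[j]=34 take 30, i++
i=12 j=3: A[i]=35>B[j]=34 take 34, j++
i=12 j=4: A[i]=35<=B[j]=38 take 35, i++
i=13 j=4: A[i]=37<=B[j]=38 take 37, i++
i=14 j=4: A done, take B[j]=38, j++
i=14 j=5: A done, take B[j]=39, j++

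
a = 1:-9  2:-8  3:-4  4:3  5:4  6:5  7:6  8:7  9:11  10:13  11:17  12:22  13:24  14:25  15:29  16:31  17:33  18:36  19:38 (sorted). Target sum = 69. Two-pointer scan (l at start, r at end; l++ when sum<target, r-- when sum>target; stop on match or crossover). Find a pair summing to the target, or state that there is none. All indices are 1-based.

l=1 r=19: -9+38=29 <69, l++
l=2 r=19: -8+38=30 <69, l++
l=3 r=19: -4+38=34 <69, l++
l=4 r=19: 3+38=41 <69, l++
l=5 r=19: 4+38=42 <69, l++
l=6 r=19: 5+38=43 <69, l++
l=7 r=19: 6+38=44 <69, l++
l=8 r=19: 7+38=45 <69, l++
l=9 r=19: 11+38=49 <69, l++
l=10 r=19: 13+38=51 <69, l++
l=11 r=19: 17+38=55 <69, l++
l=12 r=19: 22+38=60 <69, l++
l=13 r=19: 24+38=62 <69, l++
l=14 r=19: 25+38=63 <69, l++
l=15 r=19: 29+38=67 <69, l++
l=16 r=19: 31+38=69, found

(31, 38)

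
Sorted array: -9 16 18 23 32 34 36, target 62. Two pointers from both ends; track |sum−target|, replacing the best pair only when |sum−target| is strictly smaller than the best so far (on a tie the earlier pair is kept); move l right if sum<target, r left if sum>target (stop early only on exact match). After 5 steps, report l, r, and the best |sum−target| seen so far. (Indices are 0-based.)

l=4, r=5, best |Δ|=3

l=0 r=6: -9+36=27 d=35 *, l++
l=1 r=6: 16+36=52 d=10 *, l++
l=2 r=6: 18+36=54 d=8 *, l++
l=3 r=6: 23+36=59 d=3 *, l++
l=4 r=6: 32+36=68 d=6, r--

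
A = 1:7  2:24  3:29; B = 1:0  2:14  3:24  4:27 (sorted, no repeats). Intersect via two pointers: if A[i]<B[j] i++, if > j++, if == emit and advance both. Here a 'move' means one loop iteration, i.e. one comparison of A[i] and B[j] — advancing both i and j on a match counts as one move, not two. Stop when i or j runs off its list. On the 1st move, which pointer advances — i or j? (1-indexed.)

i=1 j=1: 7>0, j++

j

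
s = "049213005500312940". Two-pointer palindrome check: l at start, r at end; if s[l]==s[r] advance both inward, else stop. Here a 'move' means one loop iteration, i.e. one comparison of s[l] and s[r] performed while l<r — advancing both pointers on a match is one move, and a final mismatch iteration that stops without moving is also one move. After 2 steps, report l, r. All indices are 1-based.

l=3, r=16

l=1 r=18: '0'=='0', l++,r--
l=2 r=17: '4'=='4', l++,r--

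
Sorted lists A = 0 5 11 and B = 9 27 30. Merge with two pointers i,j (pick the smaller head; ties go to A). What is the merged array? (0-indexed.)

[0, 5, 9, 11, 27, 30]

i=0 j=0: A[i]=0<=B[j]=9 take 0, i++
i=1 j=0: A[i]=5<=B[j]=9 take 5, i++
i=2 j=0: A[i]=11>B[j]=9 take 9, j++
i=2 j=1: A[i]=11<=B[j]=27 take 11, i++
i=3 j=1: A done, take B[j]=27, j++
i=3 j=2: A done, take B[j]=30, j++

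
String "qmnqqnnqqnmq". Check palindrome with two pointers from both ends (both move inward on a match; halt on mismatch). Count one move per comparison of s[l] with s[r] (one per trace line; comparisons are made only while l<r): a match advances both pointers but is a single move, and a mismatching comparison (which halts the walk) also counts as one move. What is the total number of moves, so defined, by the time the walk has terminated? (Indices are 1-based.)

l=1 r=12: 'q'=='q', l++,r--
l=2 r=11: 'm'=='m', l++,r--
l=3 r=10: 'n'=='n', l++,r--
l=4 r=9: 'q'=='q', l++,r--
l=5 r=8: 'q'=='q', l++,r--
l=6 r=7: 'n'=='n', l++,r--

6 moves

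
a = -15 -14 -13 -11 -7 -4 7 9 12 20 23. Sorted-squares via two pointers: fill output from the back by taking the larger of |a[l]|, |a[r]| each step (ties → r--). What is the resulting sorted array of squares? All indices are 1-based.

l=1 r=11: |-15|<=|23| out[11]=529, r--
l=1 r=10: |-15|<=|20| out[10]=400, r--
l=1 r=9: |-15|>|12| out[9]=225, l++
l=2 r=9: |-14|>|12| out[8]=196, l++
l=3 r=9: |-13|>|12| out[7]=169, l++
l=4 r=9: |-11|<=|12| out[6]=144, r--
l=4 r=8: |-11|>|9| out[5]=121, l++
l=5 r=8: |-7|<=|9| out[4]=81, r--
l=5 r=7: |-7|<=|7| out[3]=49, r--
l=5 r=6: |-7|>|-4| out[2]=49, l++
l=6 r=6: |-4|<=|-4| out[1]=16, r--

[16, 49, 49, 81, 121, 144, 169, 196, 225, 400, 529]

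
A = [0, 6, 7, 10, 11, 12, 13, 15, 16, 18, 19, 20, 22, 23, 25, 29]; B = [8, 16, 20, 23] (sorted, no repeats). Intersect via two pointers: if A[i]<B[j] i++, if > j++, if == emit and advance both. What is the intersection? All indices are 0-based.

intersection = [16, 20, 23]

[i=0,j=0] 0<8 → i++
[i=1,j=0] 6<8 → i++
[i=2,j=0] 7<8 → i++
[i=3,j=0] 10>8 → j++
[i=3,j=1] 10<16 → i++
[i=4,j=1] 11<16 → i++
[i=5,j=1] 12<16 → i++
[i=6,j=1] 13<16 → i++
[i=7,j=1] 15<16 → i++
[i=8,j=1] 16==16 emit → i++,j++
[i=9,j=2] 18<20 → i++
[i=10,j=2] 19<20 → i++
[i=11,j=2] 20==20 emit → i++,j++
[i=12,j=3] 22<23 → i++
[i=13,j=3] 23==23 emit → i++,j++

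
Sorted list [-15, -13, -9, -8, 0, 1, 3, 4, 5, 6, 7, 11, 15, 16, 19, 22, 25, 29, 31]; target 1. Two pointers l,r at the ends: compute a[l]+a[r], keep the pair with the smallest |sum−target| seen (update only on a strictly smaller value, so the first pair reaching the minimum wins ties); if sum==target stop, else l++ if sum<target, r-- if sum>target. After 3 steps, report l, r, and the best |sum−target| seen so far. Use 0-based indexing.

l=0, r=15, best |Δ|=9

l=0 r=18: -15+31=16 d=15 *, r--
l=0 r=17: -15+29=14 d=13 *, r--
l=0 r=16: -15+25=10 d=9 *, r--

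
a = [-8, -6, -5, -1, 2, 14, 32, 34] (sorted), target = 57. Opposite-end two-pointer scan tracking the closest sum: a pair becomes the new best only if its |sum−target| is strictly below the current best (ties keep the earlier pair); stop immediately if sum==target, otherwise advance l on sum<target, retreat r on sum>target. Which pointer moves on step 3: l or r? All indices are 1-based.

[1,8] -8+34=26 d=31 * → l++
[2,8] -6+34=28 d=29 * → l++
[3,8] -5+34=29 d=28 * → l++

l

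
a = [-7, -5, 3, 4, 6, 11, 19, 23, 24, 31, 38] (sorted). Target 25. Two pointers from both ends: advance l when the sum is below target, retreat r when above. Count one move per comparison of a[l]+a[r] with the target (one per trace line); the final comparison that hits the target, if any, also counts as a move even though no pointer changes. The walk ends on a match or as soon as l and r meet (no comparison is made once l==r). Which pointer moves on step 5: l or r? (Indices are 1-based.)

[1,11] -7+38=31 >25 → r--
[1,10] -7+31=24 <25 → l++
[2,10] -5+31=26 >25 → r--
[2,9] -5+24=19 <25 → l++
[3,9] 3+24=27 >25 → r--

r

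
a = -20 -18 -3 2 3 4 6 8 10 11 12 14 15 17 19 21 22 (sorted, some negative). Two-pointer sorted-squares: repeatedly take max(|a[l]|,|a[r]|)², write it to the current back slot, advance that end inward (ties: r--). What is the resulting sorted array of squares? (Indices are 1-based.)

[4, 9, 9, 16, 36, 64, 100, 121, 144, 196, 225, 289, 324, 361, 400, 441, 484]

l=1 r=17: |-20|<=|22| out[17]=484, r--
l=1 r=16: |-20|<=|21| out[16]=441, r--
l=1 r=15: |-20|>|19| out[15]=400, l++
l=2 r=15: |-18|<=|19| out[14]=361, r--
l=2 r=14: |-18|>|17| out[13]=324, l++
l=3 r=14: |-3|<=|17| out[12]=289, r--
l=3 r=13: |-3|<=|15| out[11]=225, r--
l=3 r=12: |-3|<=|14| out[10]=196, r--
l=3 r=11: |-3|<=|12| out[9]=144, r--
l=3 r=10: |-3|<=|11| out[8]=121, r--
l=3 r=9: |-3|<=|10| out[7]=100, r--
l=3 r=8: |-3|<=|8| out[6]=64, r--
l=3 r=7: |-3|<=|6| out[5]=36, r--
l=3 r=6: |-3|<=|4| out[4]=16, r--
l=3 r=5: |-3|<=|3| out[3]=9, r--
l=3 r=4: |-3|>|2| out[2]=9, l++
l=4 r=4: |2|<=|2| out[1]=4, r--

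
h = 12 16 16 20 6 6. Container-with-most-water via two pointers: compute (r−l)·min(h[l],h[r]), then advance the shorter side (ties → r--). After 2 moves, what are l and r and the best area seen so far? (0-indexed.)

l=0, r=3, best area=30

l=0 r=5: min(12,6)*5=30 best=30 *, r--
l=0 r=4: min(12,6)*4=24 best=30, r--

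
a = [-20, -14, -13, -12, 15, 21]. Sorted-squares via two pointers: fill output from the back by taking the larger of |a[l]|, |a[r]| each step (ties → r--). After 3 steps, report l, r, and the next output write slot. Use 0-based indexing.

l=1, r=3, next write slot=2

[0,5] |-20|<=|21| out[5]=441 → r--
[0,4] |-20|>|15| out[4]=400 → l++
[1,4] |-14|<=|15| out[3]=225 → r--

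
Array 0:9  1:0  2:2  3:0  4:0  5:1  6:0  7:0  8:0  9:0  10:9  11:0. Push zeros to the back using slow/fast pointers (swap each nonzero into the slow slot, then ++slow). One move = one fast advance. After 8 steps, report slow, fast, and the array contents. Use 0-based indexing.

slow=3, fast=8, a=[9, 2, 1, 0, 0, 0, 0, 0, 0, 0, 9, 0]

slow=0 fast=0: a[fast]=9≠0 swap→a[0]=9, slow++,fast++
slow=1 fast=1: a[fast]=0, fast++
slow=1 fast=2: a[fast]=2≠0 swap→a[1]=2, slow++,fast++
slow=2 fast=3: a[fast]=0, fast++
slow=2 fast=4: a[fast]=0, fast++
slow=2 fast=5: a[fast]=1≠0 swap→a[2]=1, slow++,fast++
slow=3 fast=6: a[fast]=0, fast++
slow=3 fast=7: a[fast]=0, fast++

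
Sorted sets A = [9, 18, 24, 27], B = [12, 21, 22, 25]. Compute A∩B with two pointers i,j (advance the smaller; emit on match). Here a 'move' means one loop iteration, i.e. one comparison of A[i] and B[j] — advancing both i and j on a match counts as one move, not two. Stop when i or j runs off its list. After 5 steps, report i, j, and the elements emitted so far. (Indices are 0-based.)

i=2, j=3, emitted=[]

i=0 j=0: 9<12, i++
i=1 j=0: 18>12, j++
i=1 j=1: 18<21, i++
i=2 j=1: 24>21, j++
i=2 j=2: 24>22, j++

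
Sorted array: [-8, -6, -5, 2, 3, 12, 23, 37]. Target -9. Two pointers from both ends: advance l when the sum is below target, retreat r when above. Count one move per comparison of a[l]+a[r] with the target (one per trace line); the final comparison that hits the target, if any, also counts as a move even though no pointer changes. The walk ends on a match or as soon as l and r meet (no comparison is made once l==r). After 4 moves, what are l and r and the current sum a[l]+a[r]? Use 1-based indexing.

[1,8] -8+37=29 >-9 → r--
[1,7] -8+23=15 >-9 → r--
[1,6] -8+12=4 >-9 → r--
[1,5] -8+3=-5 >-9 → r--

l=1, r=4, sum=-6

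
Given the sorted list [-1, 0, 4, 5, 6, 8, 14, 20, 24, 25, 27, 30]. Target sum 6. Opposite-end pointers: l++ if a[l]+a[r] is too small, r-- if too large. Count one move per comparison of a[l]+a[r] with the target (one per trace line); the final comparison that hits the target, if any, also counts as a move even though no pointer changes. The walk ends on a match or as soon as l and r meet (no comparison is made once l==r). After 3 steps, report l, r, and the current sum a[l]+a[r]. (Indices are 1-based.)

[1,12] -1+30=29 >6 → r--
[1,11] -1+27=26 >6 → r--
[1,10] -1+25=24 >6 → r--

l=1, r=9, sum=23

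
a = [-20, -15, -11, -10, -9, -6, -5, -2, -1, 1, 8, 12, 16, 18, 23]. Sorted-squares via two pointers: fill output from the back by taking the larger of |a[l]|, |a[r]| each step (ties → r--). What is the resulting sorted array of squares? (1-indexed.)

l=1 r=15: |-20|<=|23| out[15]=529, r--
l=1 r=14: |-20|>|18| out[14]=400, l++
l=2 r=14: |-15|<=|18| out[13]=324, r--
l=2 r=13: |-15|<=|16| out[12]=256, r--
l=2 r=12: |-15|>|12| out[11]=225, l++
l=3 r=12: |-11|<=|12| out[10]=144, r--
l=3 r=11: |-11|>|8| out[9]=121, l++
l=4 r=11: |-10|>|8| out[8]=100, l++
l=5 r=11: |-9|>|8| out[7]=81, l++
l=6 r=11: |-6|<=|8| out[6]=64, r--
l=6 r=10: |-6|>|1| out[5]=36, l++
l=7 r=10: |-5|>|1| out[4]=25, l++
l=8 r=10: |-2|>|1| out[3]=4, l++
l=9 r=10: |-1|<=|1| out[2]=1, r--
l=9 r=9: |-1|<=|-1| out[1]=1, r--

[1, 1, 4, 25, 36, 64, 81, 100, 121, 144, 225, 256, 324, 400, 529]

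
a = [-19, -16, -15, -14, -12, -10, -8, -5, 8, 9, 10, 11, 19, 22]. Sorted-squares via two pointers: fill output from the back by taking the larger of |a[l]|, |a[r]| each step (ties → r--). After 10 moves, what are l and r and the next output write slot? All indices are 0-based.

[0,13] |-19|<=|22| out[13]=484 → r--
[0,12] |-19|<=|19| out[12]=361 → r--
[0,11] |-19|>|11| out[11]=361 → l++
[1,11] |-16|>|11| out[10]=256 → l++
[2,11] |-15|>|11| out[9]=225 → l++
[3,11] |-14|>|11| out[8]=196 → l++
[4,11] |-12|>|11| out[7]=144 → l++
[5,11] |-10|<=|11| out[6]=121 → r--
[5,10] |-10|<=|10| out[5]=100 → r--
[5,9] |-10|>|9| out[4]=100 → l++

l=6, r=9, next write slot=3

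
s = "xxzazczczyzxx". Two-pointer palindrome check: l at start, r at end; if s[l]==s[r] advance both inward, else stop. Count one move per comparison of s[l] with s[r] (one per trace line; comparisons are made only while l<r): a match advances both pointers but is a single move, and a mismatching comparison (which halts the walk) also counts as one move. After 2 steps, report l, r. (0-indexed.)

[0,12] 'x'=='x' → l++,r--
[1,11] 'x'=='x' → l++,r--

l=2, r=10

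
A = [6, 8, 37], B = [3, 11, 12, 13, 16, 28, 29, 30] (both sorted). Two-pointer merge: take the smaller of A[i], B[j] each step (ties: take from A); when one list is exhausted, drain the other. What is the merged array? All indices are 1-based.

[i=1,j=1] A[i]=6>B[j]=3 take 3 → j++
[i=1,j=2] A[i]=6<=B[j]=11 take 6 → i++
[i=2,j=2] A[i]=8<=B[j]=11 take 8 → i++
[i=3,j=2] A[i]=37>B[j]=11 take 11 → j++
[i=3,j=3] A[i]=37>B[j]=12 take 12 → j++
[i=3,j=4] A[i]=37>B[j]=13 take 13 → j++
[i=3,j=5] A[i]=37>B[j]=16 take 16 → j++
[i=3,j=6] A[i]=37>B[j]=28 take 28 → j++
[i=3,j=7] A[i]=37>B[j]=29 take 29 → j++
[i=3,j=8] A[i]=37>B[j]=30 take 30 → j++
[i=3,j=9] B done, take A[i]=37 → i++

[3, 6, 8, 11, 12, 13, 16, 28, 29, 30, 37]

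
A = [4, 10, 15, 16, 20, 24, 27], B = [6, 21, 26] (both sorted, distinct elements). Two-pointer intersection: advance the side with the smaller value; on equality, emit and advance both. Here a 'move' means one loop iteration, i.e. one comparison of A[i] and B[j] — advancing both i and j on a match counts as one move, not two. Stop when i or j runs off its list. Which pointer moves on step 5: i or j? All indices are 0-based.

[i=0,j=0] 4<6 → i++
[i=1,j=0] 10>6 → j++
[i=1,j=1] 10<21 → i++
[i=2,j=1] 15<21 → i++
[i=3,j=1] 16<21 → i++

i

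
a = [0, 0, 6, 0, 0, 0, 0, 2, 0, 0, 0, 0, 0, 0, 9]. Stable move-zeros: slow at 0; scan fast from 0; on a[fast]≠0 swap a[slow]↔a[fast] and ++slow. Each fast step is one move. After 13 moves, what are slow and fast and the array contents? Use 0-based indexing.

slow=2, fast=13, a=[6, 2, 0, 0, 0, 0, 0, 0, 0, 0, 0, 0, 0, 0, 9]

(s=0,f=0) a[fast]=0 → fast++
(s=0,f=1) a[fast]=0 → fast++
(s=0,f=2) a[fast]=6≠0 swap→a[0]=6 → slow++,fast++
(s=1,f=3) a[fast]=0 → fast++
(s=1,f=4) a[fast]=0 → fast++
(s=1,f=5) a[fast]=0 → fast++
(s=1,f=6) a[fast]=0 → fast++
(s=1,f=7) a[fast]=2≠0 swap→a[1]=2 → slow++,fast++
(s=2,f=8) a[fast]=0 → fast++
(s=2,f=9) a[fast]=0 → fast++
(s=2,f=10) a[fast]=0 → fast++
(s=2,f=11) a[fast]=0 → fast++
(s=2,f=12) a[fast]=0 → fast++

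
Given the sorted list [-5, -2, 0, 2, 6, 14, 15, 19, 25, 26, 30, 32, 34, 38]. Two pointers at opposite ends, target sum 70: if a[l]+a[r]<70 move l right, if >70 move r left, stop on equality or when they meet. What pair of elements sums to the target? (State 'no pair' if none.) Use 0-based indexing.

[0,13] -5+38=33 <70 → l++
[1,13] -2+38=36 <70 → l++
[2,13] 0+38=38 <70 → l++
[3,13] 2+38=40 <70 → l++
[4,13] 6+38=44 <70 → l++
[5,13] 14+38=52 <70 → l++
[6,13] 15+38=53 <70 → l++
[7,13] 19+38=57 <70 → l++
[8,13] 25+38=63 <70 → l++
[9,13] 26+38=64 <70 → l++
[10,13] 30+38=68 <70 → l++
[11,13] 32+38=70 → found

(32, 38)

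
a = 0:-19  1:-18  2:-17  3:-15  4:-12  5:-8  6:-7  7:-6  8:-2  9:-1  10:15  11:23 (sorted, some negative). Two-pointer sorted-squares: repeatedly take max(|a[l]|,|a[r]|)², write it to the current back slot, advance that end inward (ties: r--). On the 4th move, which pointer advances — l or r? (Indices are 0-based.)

l

l=0 r=11: |-19|<=|23| out[11]=529, r--
l=0 r=10: |-19|>|15| out[10]=361, l++
l=1 r=10: |-18|>|15| out[9]=324, l++
l=2 r=10: |-17|>|15| out[8]=289, l++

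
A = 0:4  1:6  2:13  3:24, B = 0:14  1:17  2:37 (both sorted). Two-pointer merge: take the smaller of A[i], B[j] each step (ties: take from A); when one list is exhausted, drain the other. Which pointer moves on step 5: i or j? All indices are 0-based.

j

i=0 j=0: A[i]=4<=B[j]=14 take 4, i++
i=1 j=0: A[i]=6<=B[j]=14 take 6, i++
i=2 j=0: A[i]=13<=B[j]=14 take 13, i++
i=3 j=0: A[i]=24>B[j]=14 take 14, j++
i=3 j=1: A[i]=24>B[j]=17 take 17, j++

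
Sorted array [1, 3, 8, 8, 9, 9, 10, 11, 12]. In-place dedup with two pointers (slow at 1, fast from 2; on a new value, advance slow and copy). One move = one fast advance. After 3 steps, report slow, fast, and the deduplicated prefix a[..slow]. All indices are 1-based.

slow=3, fast=5, prefix=[1, 3, 8]

slow=1 fast=2: a[fast]=3≠a[slow]=1 write a[2]=3, slow++,fast++
slow=2 fast=3: a[fast]=8≠a[slow]=3 write a[3]=8, slow++,fast++
slow=3 fast=4: a[fast]=8=a[slow] dup, fast++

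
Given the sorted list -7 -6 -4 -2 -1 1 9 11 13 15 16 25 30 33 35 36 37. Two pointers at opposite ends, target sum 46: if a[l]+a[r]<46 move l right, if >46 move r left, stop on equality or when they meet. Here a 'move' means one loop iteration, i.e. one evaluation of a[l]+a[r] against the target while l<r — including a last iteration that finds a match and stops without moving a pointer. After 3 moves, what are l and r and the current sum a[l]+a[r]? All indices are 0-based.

l=3, r=16, sum=35

l=0 r=16: -7+37=30 <46, l++
l=1 r=16: -6+37=31 <46, l++
l=2 r=16: -4+37=33 <46, l++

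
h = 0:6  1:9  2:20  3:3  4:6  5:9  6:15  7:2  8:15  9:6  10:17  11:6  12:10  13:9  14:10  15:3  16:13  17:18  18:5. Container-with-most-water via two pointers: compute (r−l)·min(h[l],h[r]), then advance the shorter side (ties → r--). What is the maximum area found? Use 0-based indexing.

l=0 r=18: min(6,5)*18=90 best=90 *, r--
l=0 r=17: min(6,18)*17=102 best=102 *, l++
l=1 r=17: min(9,18)*16=144 best=144 *, l++
l=2 r=17: min(20,18)*15=270 best=270 *, r--
l=2 r=16: min(20,13)*14=182 best=270, r--
l=2 r=15: min(20,3)*13=39 best=270, r--
l=2 r=14: min(20,10)*12=120 best=270, r--
l=2 r=13: min(20,9)*11=99 best=270, r--
l=2 r=12: min(20,10)*10=100 best=270, r--
l=2 r=11: min(20,6)*9=54 best=270, r--
l=2 r=10: min(20,17)*8=136 best=270, r--
l=2 r=9: min(20,6)*7=42 best=270, r--
l=2 r=8: min(20,15)*6=90 best=270, r--
l=2 r=7: min(20,2)*5=10 best=270, r--
l=2 r=6: min(20,15)*4=60 best=270, r--
l=2 r=5: min(20,9)*3=27 best=270, r--
l=2 r=4: min(20,6)*2=12 best=270, r--
l=2 r=3: min(20,3)*1=3 best=270, r--

max area = 270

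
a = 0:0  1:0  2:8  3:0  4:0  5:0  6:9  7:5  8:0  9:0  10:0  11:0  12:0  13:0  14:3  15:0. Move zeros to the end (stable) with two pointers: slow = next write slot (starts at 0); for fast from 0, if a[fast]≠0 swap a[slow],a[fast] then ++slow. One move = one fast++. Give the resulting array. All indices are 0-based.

slow=0 fast=0: a[fast]=0, fast++
slow=0 fast=1: a[fast]=0, fast++
slow=0 fast=2: a[fast]=8≠0 swap→a[0]=8, slow++,fast++
slow=1 fast=3: a[fast]=0, fast++
slow=1 fast=4: a[fast]=0, fast++
slow=1 fast=5: a[fast]=0, fast++
slow=1 fast=6: a[fast]=9≠0 swap→a[1]=9, slow++,fast++
slow=2 fast=7: a[fast]=5≠0 swap→a[2]=5, slow++,fast++
slow=3 fast=8: a[fast]=0, fast++
slow=3 fast=9: a[fast]=0, fast++
slow=3 fast=10: a[fast]=0, fast++
slow=3 fast=11: a[fast]=0, fast++
slow=3 fast=12: a[fast]=0, fast++
slow=3 fast=13: a[fast]=0, fast++
slow=3 fast=14: a[fast]=3≠0 swap→a[3]=3, slow++,fast++
slow=4 fast=15: a[fast]=0, fast++

[8, 9, 5, 3, 0, 0, 0, 0, 0, 0, 0, 0, 0, 0, 0, 0]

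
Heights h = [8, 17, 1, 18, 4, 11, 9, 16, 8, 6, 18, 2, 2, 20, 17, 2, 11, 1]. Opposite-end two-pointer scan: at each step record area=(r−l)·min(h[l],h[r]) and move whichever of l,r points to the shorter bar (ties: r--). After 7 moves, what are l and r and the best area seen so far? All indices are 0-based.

l=3, r=13, best area=221

l=0 r=17: min(8,1)*17=17 best=17 *, r--
l=0 r=16: min(8,11)*16=128 best=128 *, l++
l=1 r=16: min(17,11)*15=165 best=165 *, r--
l=1 r=15: min(17,2)*14=28 best=165, r--
l=1 r=14: min(17,17)*13=221 best=221 *, r--
l=1 r=13: min(17,20)*12=204 best=221, l++
l=2 r=13: min(1,20)*11=11 best=221, l++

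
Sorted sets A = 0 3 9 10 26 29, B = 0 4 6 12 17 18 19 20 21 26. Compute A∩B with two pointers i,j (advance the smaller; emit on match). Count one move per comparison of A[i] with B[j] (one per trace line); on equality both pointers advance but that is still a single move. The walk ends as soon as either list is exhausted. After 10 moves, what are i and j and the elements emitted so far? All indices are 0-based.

i=4, j=7, emitted=[0]

[i=0,j=0] 0==0 emit → i++,j++
[i=1,j=1] 3<4 → i++
[i=2,j=1] 9>4 → j++
[i=2,j=2] 9>6 → j++
[i=2,j=3] 9<12 → i++
[i=3,j=3] 10<12 → i++
[i=4,j=3] 26>12 → j++
[i=4,j=4] 26>17 → j++
[i=4,j=5] 26>18 → j++
[i=4,j=6] 26>19 → j++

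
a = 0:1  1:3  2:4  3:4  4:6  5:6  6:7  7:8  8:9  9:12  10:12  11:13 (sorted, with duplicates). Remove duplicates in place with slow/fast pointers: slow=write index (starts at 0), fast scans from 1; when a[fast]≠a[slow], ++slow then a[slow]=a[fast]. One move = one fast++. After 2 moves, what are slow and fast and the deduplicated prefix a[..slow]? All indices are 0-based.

slow=0 fast=1: a[fast]=3≠a[slow]=1 write a[1]=3, slow++,fast++
slow=1 fast=2: a[fast]=4≠a[slow]=3 write a[2]=4, slow++,fast++

slow=2, fast=3, prefix=[1, 3, 4]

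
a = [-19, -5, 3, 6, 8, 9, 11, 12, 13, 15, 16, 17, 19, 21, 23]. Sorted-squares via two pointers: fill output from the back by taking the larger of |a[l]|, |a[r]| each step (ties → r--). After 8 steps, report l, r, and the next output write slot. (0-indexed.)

l=1, r=7, next write slot=6

[0,14] |-19|<=|23| out[14]=529 → r--
[0,13] |-19|<=|21| out[13]=441 → r--
[0,12] |-19|<=|19| out[12]=361 → r--
[0,11] |-19|>|17| out[11]=361 → l++
[1,11] |-5|<=|17| out[10]=289 → r--
[1,10] |-5|<=|16| out[9]=256 → r--
[1,9] |-5|<=|15| out[8]=225 → r--
[1,8] |-5|<=|13| out[7]=169 → r--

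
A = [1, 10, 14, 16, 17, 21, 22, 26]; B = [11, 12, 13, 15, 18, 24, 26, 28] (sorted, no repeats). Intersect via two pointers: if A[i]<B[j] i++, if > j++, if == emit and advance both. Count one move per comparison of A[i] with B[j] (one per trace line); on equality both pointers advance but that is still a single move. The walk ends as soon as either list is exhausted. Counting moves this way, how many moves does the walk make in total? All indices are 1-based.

14 moves

[i=1,j=1] 1<11 → i++
[i=2,j=1] 10<11 → i++
[i=3,j=1] 14>11 → j++
[i=3,j=2] 14>12 → j++
[i=3,j=3] 14>13 → j++
[i=3,j=4] 14<15 → i++
[i=4,j=4] 16>15 → j++
[i=4,j=5] 16<18 → i++
[i=5,j=5] 17<18 → i++
[i=6,j=5] 21>18 → j++
[i=6,j=6] 21<24 → i++
[i=7,j=6] 22<24 → i++
[i=8,j=6] 26>24 → j++
[i=8,j=7] 26==26 emit → i++,j++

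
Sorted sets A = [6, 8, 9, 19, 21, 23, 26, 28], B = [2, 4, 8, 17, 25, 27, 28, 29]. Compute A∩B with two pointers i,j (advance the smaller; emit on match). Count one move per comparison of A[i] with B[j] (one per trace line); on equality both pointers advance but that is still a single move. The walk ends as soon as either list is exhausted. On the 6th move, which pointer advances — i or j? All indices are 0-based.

j

i=0 j=0: 6>2, j++
i=0 j=1: 6>4, j++
i=0 j=2: 6<8, i++
i=1 j=2: 8==8 emit, i++,j++
i=2 j=3: 9<17, i++
i=3 j=3: 19>17, j++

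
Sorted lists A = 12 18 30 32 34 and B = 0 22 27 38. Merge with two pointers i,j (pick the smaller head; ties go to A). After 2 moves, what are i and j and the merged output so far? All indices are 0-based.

i=1, j=1, merged so far=[0, 12]

[i=0,j=0] A[i]=12>B[j]=0 take 0 → j++
[i=0,j=1] A[i]=12<=B[j]=22 take 12 → i++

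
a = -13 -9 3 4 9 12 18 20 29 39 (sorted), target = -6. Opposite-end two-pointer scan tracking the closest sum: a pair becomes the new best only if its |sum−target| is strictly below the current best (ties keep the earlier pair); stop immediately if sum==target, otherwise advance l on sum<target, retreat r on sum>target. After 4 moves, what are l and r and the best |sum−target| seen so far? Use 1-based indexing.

l=1, r=6, best |Δ|=11

[1,10] -13+39=26 d=32 * → r--
[1,9] -13+29=16 d=22 * → r--
[1,8] -13+20=7 d=13 * → r--
[1,7] -13+18=5 d=11 * → r--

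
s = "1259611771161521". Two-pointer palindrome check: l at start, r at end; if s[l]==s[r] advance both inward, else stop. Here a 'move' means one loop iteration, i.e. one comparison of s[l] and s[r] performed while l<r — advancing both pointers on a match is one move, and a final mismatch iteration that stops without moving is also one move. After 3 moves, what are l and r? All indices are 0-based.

l=0 r=15: '1'=='1', l++,r--
l=1 r=14: '2'=='2', l++,r--
l=2 r=13: '5'=='5', l++,r--

l=3, r=12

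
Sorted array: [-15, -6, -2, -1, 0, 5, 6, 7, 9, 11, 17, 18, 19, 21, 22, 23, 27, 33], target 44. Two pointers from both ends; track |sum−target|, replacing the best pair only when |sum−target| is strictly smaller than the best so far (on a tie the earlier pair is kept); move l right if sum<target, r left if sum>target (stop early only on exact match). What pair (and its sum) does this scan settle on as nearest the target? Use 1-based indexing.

pair (11, 33) with sum 44 (|Δ|=0)

l=1 r=18: -15+33=18 d=26 *, l++
l=2 r=18: -6+33=27 d=17 *, l++
l=3 r=18: -2+33=31 d=13 *, l++
l=4 r=18: -1+33=32 d=12 *, l++
l=5 r=18: 0+33=33 d=11 *, l++
l=6 r=18: 5+33=38 d=6 *, l++
l=7 r=18: 6+33=39 d=5 *, l++
l=8 r=18: 7+33=40 d=4 *, l++
l=9 r=18: 9+33=42 d=2 *, l++
l=10 r=18: 11+33=44 d=0 *, stop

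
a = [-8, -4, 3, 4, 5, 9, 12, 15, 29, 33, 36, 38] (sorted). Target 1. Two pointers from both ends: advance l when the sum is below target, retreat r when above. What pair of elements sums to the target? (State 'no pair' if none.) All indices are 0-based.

[0,11] -8+38=30 >1 → r--
[0,10] -8+36=28 >1 → r--
[0,9] -8+33=25 >1 → r--
[0,8] -8+29=21 >1 → r--
[0,7] -8+15=7 >1 → r--
[0,6] -8+12=4 >1 → r--
[0,5] -8+9=1 → found

(-8, 9)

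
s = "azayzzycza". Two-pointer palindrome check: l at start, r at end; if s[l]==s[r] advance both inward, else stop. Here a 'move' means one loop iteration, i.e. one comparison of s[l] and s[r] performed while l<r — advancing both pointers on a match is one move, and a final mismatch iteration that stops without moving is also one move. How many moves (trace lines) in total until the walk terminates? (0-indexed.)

[0,9] 'a'=='a' → l++,r--
[1,8] 'z'=='z' → l++,r--
[2,7] 'a'!='c' → stop

3 moves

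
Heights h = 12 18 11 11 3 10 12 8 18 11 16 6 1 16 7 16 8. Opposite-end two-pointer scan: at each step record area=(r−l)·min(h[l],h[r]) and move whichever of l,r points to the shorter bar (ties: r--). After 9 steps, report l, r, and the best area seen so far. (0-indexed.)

l=1, r=8, best area=224

l=0 r=16: min(12,8)*16=128 best=128 *, r--
l=0 r=15: min(12,16)*15=180 best=180 *, l++
l=1 r=15: min(18,16)*14=224 best=224 *, r--
l=1 r=14: min(18,7)*13=91 best=224, r--
l=1 r=13: min(18,16)*12=192 best=224, r--
l=1 r=12: min(18,1)*11=11 best=224, r--
l=1 r=11: min(18,6)*10=60 best=224, r--
l=1 r=10: min(18,16)*9=144 best=224, r--
l=1 r=9: min(18,11)*8=88 best=224, r--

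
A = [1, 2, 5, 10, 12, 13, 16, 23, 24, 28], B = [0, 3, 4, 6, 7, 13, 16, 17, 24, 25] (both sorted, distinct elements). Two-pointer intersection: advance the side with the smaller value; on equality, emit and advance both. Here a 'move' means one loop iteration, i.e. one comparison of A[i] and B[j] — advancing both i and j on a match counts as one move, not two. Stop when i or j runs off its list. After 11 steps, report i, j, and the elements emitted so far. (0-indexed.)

[i=0,j=0] 1>0 → j++
[i=0,j=1] 1<3 → i++
[i=1,j=1] 2<3 → i++
[i=2,j=1] 5>3 → j++
[i=2,j=2] 5>4 → j++
[i=2,j=3] 5<6 → i++
[i=3,j=3] 10>6 → j++
[i=3,j=4] 10>7 → j++
[i=3,j=5] 10<13 → i++
[i=4,j=5] 12<13 → i++
[i=5,j=5] 13==13 emit → i++,j++

i=6, j=6, emitted=[13]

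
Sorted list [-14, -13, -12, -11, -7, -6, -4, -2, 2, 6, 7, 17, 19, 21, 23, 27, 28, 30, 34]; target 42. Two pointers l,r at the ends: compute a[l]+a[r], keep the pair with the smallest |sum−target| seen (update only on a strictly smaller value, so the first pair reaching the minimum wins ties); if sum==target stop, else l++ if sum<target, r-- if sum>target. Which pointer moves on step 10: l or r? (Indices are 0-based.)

[0,18] -14+34=20 d=22 * → l++
[1,18] -13+34=21 d=21 * → l++
[2,18] -12+34=22 d=20 * → l++
[3,18] -11+34=23 d=19 * → l++
[4,18] -7+34=27 d=15 * → l++
[5,18] -6+34=28 d=14 * → l++
[6,18] -4+34=30 d=12 * → l++
[7,18] -2+34=32 d=10 * → l++
[8,18] 2+34=36 d=6 * → l++
[9,18] 6+34=40 d=2 * → l++

l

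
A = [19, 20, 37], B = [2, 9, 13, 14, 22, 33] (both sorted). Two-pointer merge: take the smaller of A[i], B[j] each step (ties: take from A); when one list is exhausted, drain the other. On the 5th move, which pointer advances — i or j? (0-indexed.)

i=0 j=0: A[i]=19>B[j]=2 take 2, j++
i=0 j=1: A[i]=19>B[j]=9 take 9, j++
i=0 j=2: A[i]=19>B[j]=13 take 13, j++
i=0 j=3: A[i]=19>B[j]=14 take 14, j++
i=0 j=4: A[i]=19<=B[j]=22 take 19, i++

i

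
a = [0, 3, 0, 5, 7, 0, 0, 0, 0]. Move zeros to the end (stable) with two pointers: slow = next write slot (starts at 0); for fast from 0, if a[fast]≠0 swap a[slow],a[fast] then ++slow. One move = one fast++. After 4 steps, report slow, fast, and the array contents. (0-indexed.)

slow=2, fast=4, a=[3, 5, 0, 0, 7, 0, 0, 0, 0]

slow=0 fast=0: a[fast]=0, fast++
slow=0 fast=1: a[fast]=3≠0 swap→a[0]=3, slow++,fast++
slow=1 fast=2: a[fast]=0, fast++
slow=1 fast=3: a[fast]=5≠0 swap→a[1]=5, slow++,fast++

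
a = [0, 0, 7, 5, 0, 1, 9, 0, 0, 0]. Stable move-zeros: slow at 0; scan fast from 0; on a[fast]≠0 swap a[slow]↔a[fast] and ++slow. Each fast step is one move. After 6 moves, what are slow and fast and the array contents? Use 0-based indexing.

slow=0 fast=0: a[fast]=0, fast++
slow=0 fast=1: a[fast]=0, fast++
slow=0 fast=2: a[fast]=7≠0 swap→a[0]=7, slow++,fast++
slow=1 fast=3: a[fast]=5≠0 swap→a[1]=5, slow++,fast++
slow=2 fast=4: a[fast]=0, fast++
slow=2 fast=5: a[fast]=1≠0 swap→a[2]=1, slow++,fast++

slow=3, fast=6, a=[7, 5, 1, 0, 0, 0, 9, 0, 0, 0]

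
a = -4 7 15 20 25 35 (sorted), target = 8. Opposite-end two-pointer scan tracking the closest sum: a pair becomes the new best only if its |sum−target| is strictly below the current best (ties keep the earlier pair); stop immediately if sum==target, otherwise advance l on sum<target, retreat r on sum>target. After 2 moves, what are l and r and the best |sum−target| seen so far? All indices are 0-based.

l=0, r=3, best |Δ|=13

[0,5] -4+35=31 d=23 * → r--
[0,4] -4+25=21 d=13 * → r--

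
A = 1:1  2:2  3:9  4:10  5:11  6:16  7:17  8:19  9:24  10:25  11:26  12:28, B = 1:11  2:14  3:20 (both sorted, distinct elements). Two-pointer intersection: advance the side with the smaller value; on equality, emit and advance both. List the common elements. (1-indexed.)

[i=1,j=1] 1<11 → i++
[i=2,j=1] 2<11 → i++
[i=3,j=1] 9<11 → i++
[i=4,j=1] 10<11 → i++
[i=5,j=1] 11==11 emit → i++,j++
[i=6,j=2] 16>14 → j++
[i=6,j=3] 16<20 → i++
[i=7,j=3] 17<20 → i++
[i=8,j=3] 19<20 → i++
[i=9,j=3] 24>20 → j++

intersection = [11]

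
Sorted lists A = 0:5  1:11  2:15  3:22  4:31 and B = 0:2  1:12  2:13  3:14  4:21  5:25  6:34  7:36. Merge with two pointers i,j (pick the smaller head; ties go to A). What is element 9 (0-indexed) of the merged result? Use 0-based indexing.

[i=0,j=0] A[i]=5>B[j]=2 take 2 → j++
[i=0,j=1] A[i]=5<=B[j]=12 take 5 → i++
[i=1,j=1] A[i]=11<=B[j]=12 take 11 → i++
[i=2,j=1] A[i]=15>B[j]=12 take 12 → j++
[i=2,j=2] A[i]=15>B[j]=13 take 13 → j++
[i=2,j=3] A[i]=15>B[j]=14 take 14 → j++
[i=2,j=4] A[i]=15<=B[j]=21 take 15 → i++
[i=3,j=4] A[i]=22>B[j]=21 take 21 → j++
[i=3,j=5] A[i]=22<=B[j]=25 take 22 → i++
[i=4,j=5] A[i]=31>B[j]=25 take 25 → j++
[i=4,j=6] A[i]=31<=B[j]=34 take 31 → i++
[i=5,j=6] A done, take B[j]=34 → j++
[i=5,j=7] A done, take B[j]=36 → j++

merged[9] = 25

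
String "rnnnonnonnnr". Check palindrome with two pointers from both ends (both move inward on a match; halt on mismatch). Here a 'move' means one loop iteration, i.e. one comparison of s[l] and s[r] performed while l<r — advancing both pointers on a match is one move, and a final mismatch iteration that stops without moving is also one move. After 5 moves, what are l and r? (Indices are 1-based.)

l=1 r=12: 'r'=='r', l++,r--
l=2 r=11: 'n'=='n', l++,r--
l=3 r=10: 'n'=='n', l++,r--
l=4 r=9: 'n'=='n', l++,r--
l=5 r=8: 'o'=='o', l++,r--

l=6, r=7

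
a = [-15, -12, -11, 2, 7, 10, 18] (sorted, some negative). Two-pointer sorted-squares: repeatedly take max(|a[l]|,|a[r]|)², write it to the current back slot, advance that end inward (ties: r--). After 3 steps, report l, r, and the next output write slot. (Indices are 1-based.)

l=1 r=7: |-15|<=|18| out[7]=324, r--
l=1 r=6: |-15|>|10| out[6]=225, l++
l=2 r=6: |-12|>|10| out[5]=144, l++

l=3, r=6, next write slot=4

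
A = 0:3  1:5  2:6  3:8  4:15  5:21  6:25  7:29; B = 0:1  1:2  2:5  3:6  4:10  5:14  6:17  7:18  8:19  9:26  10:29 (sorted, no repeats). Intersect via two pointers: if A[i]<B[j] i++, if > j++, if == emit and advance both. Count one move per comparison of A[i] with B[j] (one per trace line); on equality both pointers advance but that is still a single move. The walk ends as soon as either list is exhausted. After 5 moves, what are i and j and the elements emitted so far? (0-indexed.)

i=3, j=4, emitted=[5, 6]

i=0 j=0: 3>1, j++
i=0 j=1: 3>2, j++
i=0 j=2: 3<5, i++
i=1 j=2: 5==5 emit, i++,j++
i=2 j=3: 6==6 emit, i++,j++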